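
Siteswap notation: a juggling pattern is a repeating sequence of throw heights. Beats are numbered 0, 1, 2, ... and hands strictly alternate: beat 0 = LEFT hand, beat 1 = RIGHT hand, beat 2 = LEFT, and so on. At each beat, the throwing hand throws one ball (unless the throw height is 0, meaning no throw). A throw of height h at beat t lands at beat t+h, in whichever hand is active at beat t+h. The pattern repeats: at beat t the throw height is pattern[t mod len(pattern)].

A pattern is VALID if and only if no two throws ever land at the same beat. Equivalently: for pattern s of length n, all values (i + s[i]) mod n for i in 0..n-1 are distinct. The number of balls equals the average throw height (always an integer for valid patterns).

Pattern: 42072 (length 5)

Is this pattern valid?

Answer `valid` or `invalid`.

i=0: (i + s[i]) mod n = (0 + 4) mod 5 = 4
i=1: (i + s[i]) mod n = (1 + 2) mod 5 = 3
i=2: (i + s[i]) mod n = (2 + 0) mod 5 = 2
i=3: (i + s[i]) mod n = (3 + 7) mod 5 = 0
i=4: (i + s[i]) mod n = (4 + 2) mod 5 = 1
Residues: [4, 3, 2, 0, 1], distinct: True

Answer: valid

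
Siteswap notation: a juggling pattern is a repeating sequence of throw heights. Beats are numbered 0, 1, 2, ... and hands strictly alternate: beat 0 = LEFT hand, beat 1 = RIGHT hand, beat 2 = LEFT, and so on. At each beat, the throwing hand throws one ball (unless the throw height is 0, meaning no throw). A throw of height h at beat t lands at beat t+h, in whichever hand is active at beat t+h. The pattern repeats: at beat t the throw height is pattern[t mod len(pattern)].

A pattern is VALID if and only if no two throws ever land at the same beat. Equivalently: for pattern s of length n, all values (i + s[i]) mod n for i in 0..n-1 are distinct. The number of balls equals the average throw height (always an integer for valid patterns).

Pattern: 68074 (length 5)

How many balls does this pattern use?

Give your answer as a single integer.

Answer: 5

Derivation:
Pattern = [6, 8, 0, 7, 4], length n = 5
  position 0: throw height = 6, running sum = 6
  position 1: throw height = 8, running sum = 14
  position 2: throw height = 0, running sum = 14
  position 3: throw height = 7, running sum = 21
  position 4: throw height = 4, running sum = 25
Total sum = 25; balls = sum / n = 25 / 5 = 5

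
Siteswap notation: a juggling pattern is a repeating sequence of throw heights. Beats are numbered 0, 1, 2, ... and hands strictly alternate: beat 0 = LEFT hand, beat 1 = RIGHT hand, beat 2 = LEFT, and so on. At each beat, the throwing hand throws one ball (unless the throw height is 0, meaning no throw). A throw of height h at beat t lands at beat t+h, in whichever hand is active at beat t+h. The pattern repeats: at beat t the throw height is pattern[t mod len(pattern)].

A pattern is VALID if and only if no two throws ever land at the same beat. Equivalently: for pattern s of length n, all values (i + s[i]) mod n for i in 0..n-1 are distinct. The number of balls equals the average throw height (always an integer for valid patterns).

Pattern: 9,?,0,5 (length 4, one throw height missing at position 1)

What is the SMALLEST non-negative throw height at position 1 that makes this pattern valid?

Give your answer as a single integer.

Answer: 2

Derivation:
i=0: (0 + 9) mod 4 = 1
i=1: s[i]=? (unknown)
i=2: (2 + 0) mod 4 = 2
i=3: (3 + 5) mod 4 = 0
Known residues: [0, 1, 2]; need a permutation of 0..3, so missing residue r = 3
Need (1 + s) mod 4 = 3; smallest s = (3 - 1) mod 4 = 2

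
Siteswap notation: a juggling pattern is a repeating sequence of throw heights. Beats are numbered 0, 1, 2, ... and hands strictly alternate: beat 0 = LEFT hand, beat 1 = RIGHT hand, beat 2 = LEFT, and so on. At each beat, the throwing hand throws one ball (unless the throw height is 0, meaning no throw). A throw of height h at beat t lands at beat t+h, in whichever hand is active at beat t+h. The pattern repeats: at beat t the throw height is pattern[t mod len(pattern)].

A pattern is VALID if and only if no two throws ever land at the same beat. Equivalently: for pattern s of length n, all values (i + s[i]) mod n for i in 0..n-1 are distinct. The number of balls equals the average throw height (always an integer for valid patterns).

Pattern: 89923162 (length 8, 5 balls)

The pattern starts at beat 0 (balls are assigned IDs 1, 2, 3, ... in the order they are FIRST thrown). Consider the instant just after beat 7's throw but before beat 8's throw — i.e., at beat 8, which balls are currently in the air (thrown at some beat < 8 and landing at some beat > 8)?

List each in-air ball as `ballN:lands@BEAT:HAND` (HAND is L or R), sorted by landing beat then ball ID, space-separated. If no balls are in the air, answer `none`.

Beat 0 (L): throw ball1 h=8 -> lands@8:L; in-air after throw: [b1@8:L]
Beat 1 (R): throw ball2 h=9 -> lands@10:L; in-air after throw: [b1@8:L b2@10:L]
Beat 2 (L): throw ball3 h=9 -> lands@11:R; in-air after throw: [b1@8:L b2@10:L b3@11:R]
Beat 3 (R): throw ball4 h=2 -> lands@5:R; in-air after throw: [b4@5:R b1@8:L b2@10:L b3@11:R]
Beat 4 (L): throw ball5 h=3 -> lands@7:R; in-air after throw: [b4@5:R b5@7:R b1@8:L b2@10:L b3@11:R]
Beat 5 (R): throw ball4 h=1 -> lands@6:L; in-air after throw: [b4@6:L b5@7:R b1@8:L b2@10:L b3@11:R]
Beat 6 (L): throw ball4 h=6 -> lands@12:L; in-air after throw: [b5@7:R b1@8:L b2@10:L b3@11:R b4@12:L]
Beat 7 (R): throw ball5 h=2 -> lands@9:R; in-air after throw: [b1@8:L b5@9:R b2@10:L b3@11:R b4@12:L]
Beat 8 (L): throw ball1 h=8 -> lands@16:L; in-air after throw: [b5@9:R b2@10:L b3@11:R b4@12:L b1@16:L]

Answer: ball5:lands@9:R ball2:lands@10:L ball3:lands@11:R ball4:lands@12:L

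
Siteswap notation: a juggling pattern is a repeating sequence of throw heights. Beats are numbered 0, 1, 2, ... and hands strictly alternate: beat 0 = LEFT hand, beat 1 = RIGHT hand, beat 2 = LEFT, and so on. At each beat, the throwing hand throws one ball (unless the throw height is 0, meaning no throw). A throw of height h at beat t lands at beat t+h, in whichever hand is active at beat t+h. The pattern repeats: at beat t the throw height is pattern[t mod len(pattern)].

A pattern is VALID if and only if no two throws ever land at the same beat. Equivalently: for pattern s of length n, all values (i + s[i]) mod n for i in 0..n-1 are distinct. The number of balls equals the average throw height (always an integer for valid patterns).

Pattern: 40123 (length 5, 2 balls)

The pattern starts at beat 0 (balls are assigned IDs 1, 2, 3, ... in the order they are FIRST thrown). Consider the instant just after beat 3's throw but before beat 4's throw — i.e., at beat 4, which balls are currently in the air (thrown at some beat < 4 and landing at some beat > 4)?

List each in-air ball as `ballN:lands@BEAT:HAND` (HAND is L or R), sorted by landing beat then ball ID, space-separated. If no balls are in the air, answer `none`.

Beat 0 (L): throw ball1 h=4 -> lands@4:L; in-air after throw: [b1@4:L]
Beat 2 (L): throw ball2 h=1 -> lands@3:R; in-air after throw: [b2@3:R b1@4:L]
Beat 3 (R): throw ball2 h=2 -> lands@5:R; in-air after throw: [b1@4:L b2@5:R]
Beat 4 (L): throw ball1 h=3 -> lands@7:R; in-air after throw: [b2@5:R b1@7:R]

Answer: ball2:lands@5:R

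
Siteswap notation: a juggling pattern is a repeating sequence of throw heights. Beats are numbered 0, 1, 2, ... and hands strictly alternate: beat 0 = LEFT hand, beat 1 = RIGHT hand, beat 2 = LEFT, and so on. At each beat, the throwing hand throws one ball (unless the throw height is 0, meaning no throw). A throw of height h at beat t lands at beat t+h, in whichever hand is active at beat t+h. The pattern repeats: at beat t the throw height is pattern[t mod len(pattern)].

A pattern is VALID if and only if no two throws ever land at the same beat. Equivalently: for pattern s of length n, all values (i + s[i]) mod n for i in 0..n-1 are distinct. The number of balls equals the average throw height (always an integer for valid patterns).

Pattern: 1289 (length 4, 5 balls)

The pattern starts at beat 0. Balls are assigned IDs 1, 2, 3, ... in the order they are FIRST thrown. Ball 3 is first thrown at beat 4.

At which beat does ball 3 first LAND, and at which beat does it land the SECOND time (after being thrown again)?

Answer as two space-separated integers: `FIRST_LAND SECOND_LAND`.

Beat 0 (L): throw ball1 h=1 -> lands@1:R; in-air after throw: [b1@1:R]
Beat 1 (R): throw ball1 h=2 -> lands@3:R; in-air after throw: [b1@3:R]
Beat 2 (L): throw ball2 h=8 -> lands@10:L; in-air after throw: [b1@3:R b2@10:L]
Beat 3 (R): throw ball1 h=9 -> lands@12:L; in-air after throw: [b2@10:L b1@12:L]
Beat 4 (L): throw ball3 h=1 -> lands@5:R; in-air after throw: [b3@5:R b2@10:L b1@12:L]
Beat 5 (R): throw ball3 h=2 -> lands@7:R; in-air after throw: [b3@7:R b2@10:L b1@12:L]
Beat 6 (L): throw ball4 h=8 -> lands@14:L; in-air after throw: [b3@7:R b2@10:L b1@12:L b4@14:L]
Beat 7 (R): throw ball3 h=9 -> lands@16:L; in-air after throw: [b2@10:L b1@12:L b4@14:L b3@16:L]
Ball 3: thrown@4 h=1 -> first land @5; rethrown@5 h=2 -> second land @7

Answer: 5 7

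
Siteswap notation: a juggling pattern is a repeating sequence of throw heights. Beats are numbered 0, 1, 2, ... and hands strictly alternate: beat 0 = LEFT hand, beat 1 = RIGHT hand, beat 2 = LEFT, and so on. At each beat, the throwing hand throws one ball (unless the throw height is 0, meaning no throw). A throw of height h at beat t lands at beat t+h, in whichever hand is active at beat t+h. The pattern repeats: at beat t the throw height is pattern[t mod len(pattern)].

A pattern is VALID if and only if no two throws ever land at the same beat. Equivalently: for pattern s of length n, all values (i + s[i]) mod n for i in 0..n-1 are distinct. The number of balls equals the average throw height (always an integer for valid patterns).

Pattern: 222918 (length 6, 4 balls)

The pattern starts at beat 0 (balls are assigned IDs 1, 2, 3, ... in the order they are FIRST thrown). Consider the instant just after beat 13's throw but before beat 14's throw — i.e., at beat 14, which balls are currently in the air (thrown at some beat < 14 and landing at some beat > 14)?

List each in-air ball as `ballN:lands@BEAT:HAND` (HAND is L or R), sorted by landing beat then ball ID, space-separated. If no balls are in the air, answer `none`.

Answer: ball1:lands@15:R ball4:lands@18:L ball3:lands@19:R

Derivation:
Beat 0 (L): throw ball1 h=2 -> lands@2:L; in-air after throw: [b1@2:L]
Beat 1 (R): throw ball2 h=2 -> lands@3:R; in-air after throw: [b1@2:L b2@3:R]
Beat 2 (L): throw ball1 h=2 -> lands@4:L; in-air after throw: [b2@3:R b1@4:L]
Beat 3 (R): throw ball2 h=9 -> lands@12:L; in-air after throw: [b1@4:L b2@12:L]
Beat 4 (L): throw ball1 h=1 -> lands@5:R; in-air after throw: [b1@5:R b2@12:L]
Beat 5 (R): throw ball1 h=8 -> lands@13:R; in-air after throw: [b2@12:L b1@13:R]
Beat 6 (L): throw ball3 h=2 -> lands@8:L; in-air after throw: [b3@8:L b2@12:L b1@13:R]
Beat 7 (R): throw ball4 h=2 -> lands@9:R; in-air after throw: [b3@8:L b4@9:R b2@12:L b1@13:R]
Beat 8 (L): throw ball3 h=2 -> lands@10:L; in-air after throw: [b4@9:R b3@10:L b2@12:L b1@13:R]
Beat 9 (R): throw ball4 h=9 -> lands@18:L; in-air after throw: [b3@10:L b2@12:L b1@13:R b4@18:L]
Beat 10 (L): throw ball3 h=1 -> lands@11:R; in-air after throw: [b3@11:R b2@12:L b1@13:R b4@18:L]
Beat 11 (R): throw ball3 h=8 -> lands@19:R; in-air after throw: [b2@12:L b1@13:R b4@18:L b3@19:R]
Beat 12 (L): throw ball2 h=2 -> lands@14:L; in-air after throw: [b1@13:R b2@14:L b4@18:L b3@19:R]
Beat 13 (R): throw ball1 h=2 -> lands@15:R; in-air after throw: [b2@14:L b1@15:R b4@18:L b3@19:R]
Beat 14 (L): throw ball2 h=2 -> lands@16:L; in-air after throw: [b1@15:R b2@16:L b4@18:L b3@19:R]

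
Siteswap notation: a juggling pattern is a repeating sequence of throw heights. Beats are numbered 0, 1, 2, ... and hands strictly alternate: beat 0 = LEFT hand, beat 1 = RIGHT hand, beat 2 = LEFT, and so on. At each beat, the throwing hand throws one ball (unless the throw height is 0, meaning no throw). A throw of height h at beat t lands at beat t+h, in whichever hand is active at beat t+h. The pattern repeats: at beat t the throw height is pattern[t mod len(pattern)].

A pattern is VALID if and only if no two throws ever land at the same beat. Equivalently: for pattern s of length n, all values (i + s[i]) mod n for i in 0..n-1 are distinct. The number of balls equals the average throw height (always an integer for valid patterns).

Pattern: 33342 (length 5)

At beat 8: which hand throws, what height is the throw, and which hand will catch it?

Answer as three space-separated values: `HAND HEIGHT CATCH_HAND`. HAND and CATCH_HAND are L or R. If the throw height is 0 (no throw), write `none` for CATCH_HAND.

Answer: L 4 L

Derivation:
Beat 8: 8 mod 2 = 0, so hand = L
Throw height = pattern[8 mod 5] = pattern[3] = 4
Lands at beat 8+4=12, 12 mod 2 = 0, so catch hand = L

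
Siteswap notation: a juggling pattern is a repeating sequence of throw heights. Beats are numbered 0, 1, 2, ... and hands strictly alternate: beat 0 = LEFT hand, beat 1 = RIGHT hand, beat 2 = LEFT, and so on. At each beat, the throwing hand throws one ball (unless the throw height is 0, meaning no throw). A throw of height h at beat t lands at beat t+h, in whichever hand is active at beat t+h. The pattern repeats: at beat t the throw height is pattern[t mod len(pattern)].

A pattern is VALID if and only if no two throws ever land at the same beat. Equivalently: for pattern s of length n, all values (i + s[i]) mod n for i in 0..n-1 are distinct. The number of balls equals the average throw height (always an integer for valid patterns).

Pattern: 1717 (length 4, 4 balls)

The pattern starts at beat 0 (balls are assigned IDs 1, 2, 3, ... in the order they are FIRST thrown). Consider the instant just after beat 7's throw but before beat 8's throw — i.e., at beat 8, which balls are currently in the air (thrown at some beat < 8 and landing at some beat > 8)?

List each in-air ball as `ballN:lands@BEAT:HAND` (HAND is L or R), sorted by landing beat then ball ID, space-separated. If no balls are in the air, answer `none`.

Beat 0 (L): throw ball1 h=1 -> lands@1:R; in-air after throw: [b1@1:R]
Beat 1 (R): throw ball1 h=7 -> lands@8:L; in-air after throw: [b1@8:L]
Beat 2 (L): throw ball2 h=1 -> lands@3:R; in-air after throw: [b2@3:R b1@8:L]
Beat 3 (R): throw ball2 h=7 -> lands@10:L; in-air after throw: [b1@8:L b2@10:L]
Beat 4 (L): throw ball3 h=1 -> lands@5:R; in-air after throw: [b3@5:R b1@8:L b2@10:L]
Beat 5 (R): throw ball3 h=7 -> lands@12:L; in-air after throw: [b1@8:L b2@10:L b3@12:L]
Beat 6 (L): throw ball4 h=1 -> lands@7:R; in-air after throw: [b4@7:R b1@8:L b2@10:L b3@12:L]
Beat 7 (R): throw ball4 h=7 -> lands@14:L; in-air after throw: [b1@8:L b2@10:L b3@12:L b4@14:L]
Beat 8 (L): throw ball1 h=1 -> lands@9:R; in-air after throw: [b1@9:R b2@10:L b3@12:L b4@14:L]

Answer: ball2:lands@10:L ball3:lands@12:L ball4:lands@14:L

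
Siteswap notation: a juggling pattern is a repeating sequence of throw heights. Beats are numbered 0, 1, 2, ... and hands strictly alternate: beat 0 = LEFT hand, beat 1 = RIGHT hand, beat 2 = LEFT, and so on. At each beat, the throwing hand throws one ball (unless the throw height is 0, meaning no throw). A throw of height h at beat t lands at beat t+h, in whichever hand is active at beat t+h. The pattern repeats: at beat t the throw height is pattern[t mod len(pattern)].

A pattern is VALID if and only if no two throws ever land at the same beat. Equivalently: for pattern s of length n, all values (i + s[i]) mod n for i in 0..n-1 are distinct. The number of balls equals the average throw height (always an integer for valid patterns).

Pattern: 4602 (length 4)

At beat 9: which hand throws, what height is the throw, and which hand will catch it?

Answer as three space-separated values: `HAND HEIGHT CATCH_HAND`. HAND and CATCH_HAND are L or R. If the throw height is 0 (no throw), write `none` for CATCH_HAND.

Answer: R 6 R

Derivation:
Beat 9: 9 mod 2 = 1, so hand = R
Throw height = pattern[9 mod 4] = pattern[1] = 6
Lands at beat 9+6=15, 15 mod 2 = 1, so catch hand = R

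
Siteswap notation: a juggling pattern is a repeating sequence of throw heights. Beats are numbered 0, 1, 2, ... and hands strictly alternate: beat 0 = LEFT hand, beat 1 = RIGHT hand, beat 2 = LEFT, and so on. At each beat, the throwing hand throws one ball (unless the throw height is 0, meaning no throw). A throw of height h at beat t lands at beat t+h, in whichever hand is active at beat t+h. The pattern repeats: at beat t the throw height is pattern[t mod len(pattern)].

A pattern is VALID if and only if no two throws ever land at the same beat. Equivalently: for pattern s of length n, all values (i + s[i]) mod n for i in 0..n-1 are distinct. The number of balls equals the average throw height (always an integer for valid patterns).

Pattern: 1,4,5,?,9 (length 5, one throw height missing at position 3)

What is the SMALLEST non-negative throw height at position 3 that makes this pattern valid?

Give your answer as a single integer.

Answer: 1

Derivation:
i=0: (0 + 1) mod 5 = 1
i=1: (1 + 4) mod 5 = 0
i=2: (2 + 5) mod 5 = 2
i=3: s[i]=? (unknown)
i=4: (4 + 9) mod 5 = 3
Known residues: [0, 1, 2, 3]; need a permutation of 0..4, so missing residue r = 4
Need (3 + s) mod 5 = 4; smallest s = (4 - 3) mod 5 = 1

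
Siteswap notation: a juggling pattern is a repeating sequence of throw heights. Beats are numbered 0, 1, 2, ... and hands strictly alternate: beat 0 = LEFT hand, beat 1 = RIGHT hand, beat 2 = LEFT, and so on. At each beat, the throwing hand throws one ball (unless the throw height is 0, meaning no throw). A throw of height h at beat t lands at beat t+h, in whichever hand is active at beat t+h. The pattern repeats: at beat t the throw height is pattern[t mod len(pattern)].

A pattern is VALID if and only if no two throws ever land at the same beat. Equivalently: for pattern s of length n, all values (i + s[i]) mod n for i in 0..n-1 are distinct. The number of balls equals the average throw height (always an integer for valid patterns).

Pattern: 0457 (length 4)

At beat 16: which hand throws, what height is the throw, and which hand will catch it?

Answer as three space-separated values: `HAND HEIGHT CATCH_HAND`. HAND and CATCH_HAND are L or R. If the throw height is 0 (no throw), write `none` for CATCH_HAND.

Answer: L 0 none

Derivation:
Beat 16: 16 mod 2 = 0, so hand = L
Throw height = pattern[16 mod 4] = pattern[0] = 0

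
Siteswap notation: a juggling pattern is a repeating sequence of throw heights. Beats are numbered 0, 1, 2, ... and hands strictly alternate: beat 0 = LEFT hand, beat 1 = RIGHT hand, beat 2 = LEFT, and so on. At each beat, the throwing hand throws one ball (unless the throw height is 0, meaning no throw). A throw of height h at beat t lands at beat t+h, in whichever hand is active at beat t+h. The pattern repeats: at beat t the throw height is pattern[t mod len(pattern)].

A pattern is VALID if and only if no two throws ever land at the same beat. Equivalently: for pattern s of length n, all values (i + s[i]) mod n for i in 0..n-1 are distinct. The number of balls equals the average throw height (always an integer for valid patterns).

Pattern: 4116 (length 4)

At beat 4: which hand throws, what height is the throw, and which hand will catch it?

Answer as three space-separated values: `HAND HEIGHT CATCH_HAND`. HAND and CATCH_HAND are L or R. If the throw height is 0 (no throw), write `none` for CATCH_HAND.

Answer: L 4 L

Derivation:
Beat 4: 4 mod 2 = 0, so hand = L
Throw height = pattern[4 mod 4] = pattern[0] = 4
Lands at beat 4+4=8, 8 mod 2 = 0, so catch hand = L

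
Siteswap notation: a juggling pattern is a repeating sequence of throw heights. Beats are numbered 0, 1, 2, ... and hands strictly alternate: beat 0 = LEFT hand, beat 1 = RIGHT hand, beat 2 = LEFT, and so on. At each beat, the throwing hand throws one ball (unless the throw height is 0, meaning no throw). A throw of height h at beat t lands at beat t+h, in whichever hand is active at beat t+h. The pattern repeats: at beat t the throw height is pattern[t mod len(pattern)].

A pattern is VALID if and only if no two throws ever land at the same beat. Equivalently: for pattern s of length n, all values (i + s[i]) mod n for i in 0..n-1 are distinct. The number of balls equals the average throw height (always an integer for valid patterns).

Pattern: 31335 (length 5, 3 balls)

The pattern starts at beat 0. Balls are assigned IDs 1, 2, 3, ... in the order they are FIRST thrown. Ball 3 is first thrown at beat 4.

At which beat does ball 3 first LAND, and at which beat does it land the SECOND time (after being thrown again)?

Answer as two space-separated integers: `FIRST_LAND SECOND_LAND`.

Beat 0 (L): throw ball1 h=3 -> lands@3:R; in-air after throw: [b1@3:R]
Beat 1 (R): throw ball2 h=1 -> lands@2:L; in-air after throw: [b2@2:L b1@3:R]
Beat 2 (L): throw ball2 h=3 -> lands@5:R; in-air after throw: [b1@3:R b2@5:R]
Beat 3 (R): throw ball1 h=3 -> lands@6:L; in-air after throw: [b2@5:R b1@6:L]
Beat 4 (L): throw ball3 h=5 -> lands@9:R; in-air after throw: [b2@5:R b1@6:L b3@9:R]
Beat 5 (R): throw ball2 h=3 -> lands@8:L; in-air after throw: [b1@6:L b2@8:L b3@9:R]
Beat 6 (L): throw ball1 h=1 -> lands@7:R; in-air after throw: [b1@7:R b2@8:L b3@9:R]
Beat 7 (R): throw ball1 h=3 -> lands@10:L; in-air after throw: [b2@8:L b3@9:R b1@10:L]
Beat 8 (L): throw ball2 h=3 -> lands@11:R; in-air after throw: [b3@9:R b1@10:L b2@11:R]
Beat 9 (R): throw ball3 h=5 -> lands@14:L; in-air after throw: [b1@10:L b2@11:R b3@14:L]
Beat 10 (L): throw ball1 h=3 -> lands@13:R; in-air after throw: [b2@11:R b1@13:R b3@14:L]
Beat 11 (R): throw ball2 h=1 -> lands@12:L; in-air after throw: [b2@12:L b1@13:R b3@14:L]
Beat 12 (L): throw ball2 h=3 -> lands@15:R; in-air after throw: [b1@13:R b3@14:L b2@15:R]
Beat 13 (R): throw ball1 h=3 -> lands@16:L; in-air after throw: [b3@14:L b2@15:R b1@16:L]
Beat 14 (L): throw ball3 h=5 -> lands@19:R; in-air after throw: [b2@15:R b1@16:L b3@19:R]
Ball 3: thrown@4 h=5 -> first land @9; rethrown@9 h=5 -> second land @14

Answer: 9 14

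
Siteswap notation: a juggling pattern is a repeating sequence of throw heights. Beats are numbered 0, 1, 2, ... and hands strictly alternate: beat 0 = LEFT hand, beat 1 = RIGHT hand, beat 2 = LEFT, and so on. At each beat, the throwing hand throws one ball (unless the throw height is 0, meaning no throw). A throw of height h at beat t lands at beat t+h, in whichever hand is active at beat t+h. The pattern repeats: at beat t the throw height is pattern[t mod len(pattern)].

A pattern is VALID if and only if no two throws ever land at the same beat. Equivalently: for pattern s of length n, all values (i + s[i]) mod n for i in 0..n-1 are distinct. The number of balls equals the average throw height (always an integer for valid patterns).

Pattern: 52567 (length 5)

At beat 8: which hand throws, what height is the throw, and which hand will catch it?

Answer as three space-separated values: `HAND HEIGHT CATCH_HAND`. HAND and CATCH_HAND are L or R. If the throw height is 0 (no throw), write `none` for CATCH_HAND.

Beat 8: 8 mod 2 = 0, so hand = L
Throw height = pattern[8 mod 5] = pattern[3] = 6
Lands at beat 8+6=14, 14 mod 2 = 0, so catch hand = L

Answer: L 6 L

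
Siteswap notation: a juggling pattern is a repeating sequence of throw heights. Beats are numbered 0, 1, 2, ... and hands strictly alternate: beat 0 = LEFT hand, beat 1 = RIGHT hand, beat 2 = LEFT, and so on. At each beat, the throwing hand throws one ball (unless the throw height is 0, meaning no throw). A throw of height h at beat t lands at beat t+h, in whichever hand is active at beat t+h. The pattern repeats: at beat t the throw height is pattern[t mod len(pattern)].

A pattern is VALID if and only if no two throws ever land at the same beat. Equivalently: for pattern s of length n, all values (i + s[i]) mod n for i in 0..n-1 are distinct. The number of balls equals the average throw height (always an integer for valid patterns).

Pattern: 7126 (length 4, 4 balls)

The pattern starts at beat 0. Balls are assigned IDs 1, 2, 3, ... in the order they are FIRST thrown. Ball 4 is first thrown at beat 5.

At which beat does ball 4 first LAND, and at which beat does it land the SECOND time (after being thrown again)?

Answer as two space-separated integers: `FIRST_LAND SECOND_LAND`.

Beat 0 (L): throw ball1 h=7 -> lands@7:R; in-air after throw: [b1@7:R]
Beat 1 (R): throw ball2 h=1 -> lands@2:L; in-air after throw: [b2@2:L b1@7:R]
Beat 2 (L): throw ball2 h=2 -> lands@4:L; in-air after throw: [b2@4:L b1@7:R]
Beat 3 (R): throw ball3 h=6 -> lands@9:R; in-air after throw: [b2@4:L b1@7:R b3@9:R]
Beat 4 (L): throw ball2 h=7 -> lands@11:R; in-air after throw: [b1@7:R b3@9:R b2@11:R]
Beat 5 (R): throw ball4 h=1 -> lands@6:L; in-air after throw: [b4@6:L b1@7:R b3@9:R b2@11:R]
Beat 6 (L): throw ball4 h=2 -> lands@8:L; in-air after throw: [b1@7:R b4@8:L b3@9:R b2@11:R]
Beat 7 (R): throw ball1 h=6 -> lands@13:R; in-air after throw: [b4@8:L b3@9:R b2@11:R b1@13:R]
Beat 8 (L): throw ball4 h=7 -> lands@15:R; in-air after throw: [b3@9:R b2@11:R b1@13:R b4@15:R]
Ball 4: thrown@5 h=1 -> first land @6; rethrown@6 h=2 -> second land @8

Answer: 6 8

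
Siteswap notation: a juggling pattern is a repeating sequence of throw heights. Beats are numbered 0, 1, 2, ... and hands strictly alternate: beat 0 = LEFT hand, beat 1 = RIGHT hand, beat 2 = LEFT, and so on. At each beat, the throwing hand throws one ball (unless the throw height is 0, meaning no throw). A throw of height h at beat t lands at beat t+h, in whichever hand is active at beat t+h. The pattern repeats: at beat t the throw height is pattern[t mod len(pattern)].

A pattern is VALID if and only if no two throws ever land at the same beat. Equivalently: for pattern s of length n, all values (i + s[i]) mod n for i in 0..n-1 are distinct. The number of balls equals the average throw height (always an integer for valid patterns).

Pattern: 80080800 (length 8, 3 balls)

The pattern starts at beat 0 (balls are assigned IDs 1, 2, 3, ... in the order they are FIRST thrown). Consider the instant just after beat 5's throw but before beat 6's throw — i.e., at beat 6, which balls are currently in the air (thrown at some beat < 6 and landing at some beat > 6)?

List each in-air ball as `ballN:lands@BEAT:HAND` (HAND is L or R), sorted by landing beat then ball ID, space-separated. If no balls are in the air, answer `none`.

Answer: ball1:lands@8:L ball2:lands@11:R ball3:lands@13:R

Derivation:
Beat 0 (L): throw ball1 h=8 -> lands@8:L; in-air after throw: [b1@8:L]
Beat 3 (R): throw ball2 h=8 -> lands@11:R; in-air after throw: [b1@8:L b2@11:R]
Beat 5 (R): throw ball3 h=8 -> lands@13:R; in-air after throw: [b1@8:L b2@11:R b3@13:R]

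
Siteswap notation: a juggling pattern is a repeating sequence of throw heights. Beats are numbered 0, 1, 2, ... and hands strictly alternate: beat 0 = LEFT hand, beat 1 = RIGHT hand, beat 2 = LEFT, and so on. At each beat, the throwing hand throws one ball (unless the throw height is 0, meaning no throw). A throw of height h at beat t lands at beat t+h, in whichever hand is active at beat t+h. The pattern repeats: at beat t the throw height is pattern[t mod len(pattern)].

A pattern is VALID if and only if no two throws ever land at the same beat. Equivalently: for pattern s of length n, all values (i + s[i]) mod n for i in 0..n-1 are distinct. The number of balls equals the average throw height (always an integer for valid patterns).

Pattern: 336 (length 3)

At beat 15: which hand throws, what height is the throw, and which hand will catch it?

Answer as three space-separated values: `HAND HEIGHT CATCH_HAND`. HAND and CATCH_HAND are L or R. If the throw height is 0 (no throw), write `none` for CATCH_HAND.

Answer: R 3 L

Derivation:
Beat 15: 15 mod 2 = 1, so hand = R
Throw height = pattern[15 mod 3] = pattern[0] = 3
Lands at beat 15+3=18, 18 mod 2 = 0, so catch hand = L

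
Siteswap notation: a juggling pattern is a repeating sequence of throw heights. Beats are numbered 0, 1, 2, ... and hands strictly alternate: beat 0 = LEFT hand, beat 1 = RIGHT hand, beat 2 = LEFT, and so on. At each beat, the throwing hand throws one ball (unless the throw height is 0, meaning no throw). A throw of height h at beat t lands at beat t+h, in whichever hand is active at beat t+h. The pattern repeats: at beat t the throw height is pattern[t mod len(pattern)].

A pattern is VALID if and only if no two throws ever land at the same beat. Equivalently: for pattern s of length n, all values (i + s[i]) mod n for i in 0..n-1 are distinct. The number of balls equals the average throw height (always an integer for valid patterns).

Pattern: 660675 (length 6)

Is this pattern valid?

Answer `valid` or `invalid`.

Answer: valid

Derivation:
i=0: (i + s[i]) mod n = (0 + 6) mod 6 = 0
i=1: (i + s[i]) mod n = (1 + 6) mod 6 = 1
i=2: (i + s[i]) mod n = (2 + 0) mod 6 = 2
i=3: (i + s[i]) mod n = (3 + 6) mod 6 = 3
i=4: (i + s[i]) mod n = (4 + 7) mod 6 = 5
i=5: (i + s[i]) mod n = (5 + 5) mod 6 = 4
Residues: [0, 1, 2, 3, 5, 4], distinct: True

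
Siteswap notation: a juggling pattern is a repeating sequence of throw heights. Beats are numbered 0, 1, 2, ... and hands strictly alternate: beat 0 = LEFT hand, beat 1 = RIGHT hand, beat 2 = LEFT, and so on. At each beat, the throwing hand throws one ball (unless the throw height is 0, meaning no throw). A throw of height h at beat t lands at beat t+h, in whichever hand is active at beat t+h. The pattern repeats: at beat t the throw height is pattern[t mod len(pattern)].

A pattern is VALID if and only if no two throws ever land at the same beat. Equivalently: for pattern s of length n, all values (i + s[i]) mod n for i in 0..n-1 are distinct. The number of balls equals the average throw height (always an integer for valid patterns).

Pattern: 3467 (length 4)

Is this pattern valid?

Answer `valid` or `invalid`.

i=0: (i + s[i]) mod n = (0 + 3) mod 4 = 3
i=1: (i + s[i]) mod n = (1 + 4) mod 4 = 1
i=2: (i + s[i]) mod n = (2 + 6) mod 4 = 0
i=3: (i + s[i]) mod n = (3 + 7) mod 4 = 2
Residues: [3, 1, 0, 2], distinct: True

Answer: valid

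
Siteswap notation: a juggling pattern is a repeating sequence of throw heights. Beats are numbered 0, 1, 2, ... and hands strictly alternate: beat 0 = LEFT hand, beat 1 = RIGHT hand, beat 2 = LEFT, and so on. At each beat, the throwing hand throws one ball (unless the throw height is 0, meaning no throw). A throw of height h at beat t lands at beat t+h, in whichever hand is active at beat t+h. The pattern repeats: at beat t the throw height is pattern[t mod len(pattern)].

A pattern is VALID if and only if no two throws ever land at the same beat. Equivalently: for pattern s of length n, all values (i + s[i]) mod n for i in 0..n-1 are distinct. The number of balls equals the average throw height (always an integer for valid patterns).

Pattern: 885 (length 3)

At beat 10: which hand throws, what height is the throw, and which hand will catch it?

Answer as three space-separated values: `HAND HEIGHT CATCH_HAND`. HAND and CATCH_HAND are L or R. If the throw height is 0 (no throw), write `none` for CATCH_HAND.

Answer: L 8 L

Derivation:
Beat 10: 10 mod 2 = 0, so hand = L
Throw height = pattern[10 mod 3] = pattern[1] = 8
Lands at beat 10+8=18, 18 mod 2 = 0, so catch hand = L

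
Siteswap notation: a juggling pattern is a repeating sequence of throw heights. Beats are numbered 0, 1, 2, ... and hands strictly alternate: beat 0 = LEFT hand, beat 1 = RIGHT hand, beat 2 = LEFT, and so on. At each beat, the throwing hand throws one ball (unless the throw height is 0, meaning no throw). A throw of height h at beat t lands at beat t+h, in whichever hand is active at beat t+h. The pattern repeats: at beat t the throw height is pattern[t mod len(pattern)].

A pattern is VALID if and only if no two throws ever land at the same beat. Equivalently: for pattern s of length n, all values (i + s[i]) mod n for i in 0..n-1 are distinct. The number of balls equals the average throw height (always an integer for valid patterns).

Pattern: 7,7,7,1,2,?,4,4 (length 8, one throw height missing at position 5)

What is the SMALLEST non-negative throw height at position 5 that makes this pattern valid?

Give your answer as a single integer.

i=0: (0 + 7) mod 8 = 7
i=1: (1 + 7) mod 8 = 0
i=2: (2 + 7) mod 8 = 1
i=3: (3 + 1) mod 8 = 4
i=4: (4 + 2) mod 8 = 6
i=5: s[i]=? (unknown)
i=6: (6 + 4) mod 8 = 2
i=7: (7 + 4) mod 8 = 3
Known residues: [0, 1, 2, 3, 4, 6, 7]; need a permutation of 0..7, so missing residue r = 5
Need (5 + s) mod 8 = 5; smallest s = (5 - 5) mod 8 = 0

Answer: 0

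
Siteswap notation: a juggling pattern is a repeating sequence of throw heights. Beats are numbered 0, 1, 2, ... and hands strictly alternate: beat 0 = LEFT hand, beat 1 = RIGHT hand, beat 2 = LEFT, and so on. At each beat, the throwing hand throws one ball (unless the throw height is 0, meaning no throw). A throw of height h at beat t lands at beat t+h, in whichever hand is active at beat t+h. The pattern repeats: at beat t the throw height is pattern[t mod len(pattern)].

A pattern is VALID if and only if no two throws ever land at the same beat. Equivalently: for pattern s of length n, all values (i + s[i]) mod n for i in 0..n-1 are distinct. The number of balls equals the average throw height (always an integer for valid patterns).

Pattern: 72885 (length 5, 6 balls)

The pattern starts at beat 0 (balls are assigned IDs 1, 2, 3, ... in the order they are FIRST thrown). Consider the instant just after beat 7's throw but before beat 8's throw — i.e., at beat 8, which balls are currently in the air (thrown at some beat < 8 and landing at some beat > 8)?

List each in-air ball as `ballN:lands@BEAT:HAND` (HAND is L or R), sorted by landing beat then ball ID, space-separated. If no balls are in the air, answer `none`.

Beat 0 (L): throw ball1 h=7 -> lands@7:R; in-air after throw: [b1@7:R]
Beat 1 (R): throw ball2 h=2 -> lands@3:R; in-air after throw: [b2@3:R b1@7:R]
Beat 2 (L): throw ball3 h=8 -> lands@10:L; in-air after throw: [b2@3:R b1@7:R b3@10:L]
Beat 3 (R): throw ball2 h=8 -> lands@11:R; in-air after throw: [b1@7:R b3@10:L b2@11:R]
Beat 4 (L): throw ball4 h=5 -> lands@9:R; in-air after throw: [b1@7:R b4@9:R b3@10:L b2@11:R]
Beat 5 (R): throw ball5 h=7 -> lands@12:L; in-air after throw: [b1@7:R b4@9:R b3@10:L b2@11:R b5@12:L]
Beat 6 (L): throw ball6 h=2 -> lands@8:L; in-air after throw: [b1@7:R b6@8:L b4@9:R b3@10:L b2@11:R b5@12:L]
Beat 7 (R): throw ball1 h=8 -> lands@15:R; in-air after throw: [b6@8:L b4@9:R b3@10:L b2@11:R b5@12:L b1@15:R]
Beat 8 (L): throw ball6 h=8 -> lands@16:L; in-air after throw: [b4@9:R b3@10:L b2@11:R b5@12:L b1@15:R b6@16:L]

Answer: ball4:lands@9:R ball3:lands@10:L ball2:lands@11:R ball5:lands@12:L ball1:lands@15:R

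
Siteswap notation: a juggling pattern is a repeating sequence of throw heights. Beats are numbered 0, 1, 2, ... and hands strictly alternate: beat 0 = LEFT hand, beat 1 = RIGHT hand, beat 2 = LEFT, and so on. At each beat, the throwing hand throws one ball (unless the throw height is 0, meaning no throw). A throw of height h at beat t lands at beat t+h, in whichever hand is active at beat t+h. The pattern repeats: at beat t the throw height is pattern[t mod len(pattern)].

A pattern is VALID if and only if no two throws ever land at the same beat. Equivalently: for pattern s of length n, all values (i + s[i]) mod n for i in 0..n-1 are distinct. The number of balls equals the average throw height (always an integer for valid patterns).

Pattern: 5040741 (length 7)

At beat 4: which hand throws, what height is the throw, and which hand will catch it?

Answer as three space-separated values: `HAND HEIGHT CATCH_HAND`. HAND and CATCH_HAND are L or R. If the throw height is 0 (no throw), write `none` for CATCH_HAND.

Beat 4: 4 mod 2 = 0, so hand = L
Throw height = pattern[4 mod 7] = pattern[4] = 7
Lands at beat 4+7=11, 11 mod 2 = 1, so catch hand = R

Answer: L 7 R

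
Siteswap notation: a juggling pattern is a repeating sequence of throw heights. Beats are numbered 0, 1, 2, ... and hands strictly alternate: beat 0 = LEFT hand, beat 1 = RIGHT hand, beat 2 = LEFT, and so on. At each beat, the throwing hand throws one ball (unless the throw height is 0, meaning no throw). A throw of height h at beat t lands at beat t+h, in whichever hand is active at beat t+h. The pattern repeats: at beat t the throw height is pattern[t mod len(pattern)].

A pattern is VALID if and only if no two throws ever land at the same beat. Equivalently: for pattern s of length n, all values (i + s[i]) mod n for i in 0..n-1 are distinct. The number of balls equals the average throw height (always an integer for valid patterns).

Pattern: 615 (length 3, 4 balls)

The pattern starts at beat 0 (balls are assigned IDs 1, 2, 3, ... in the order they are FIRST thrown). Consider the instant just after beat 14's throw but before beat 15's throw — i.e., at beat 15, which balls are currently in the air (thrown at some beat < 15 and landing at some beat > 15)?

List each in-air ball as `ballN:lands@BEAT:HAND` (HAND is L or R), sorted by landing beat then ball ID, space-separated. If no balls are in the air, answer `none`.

Answer: ball4:lands@16:L ball1:lands@18:L ball2:lands@19:R

Derivation:
Beat 0 (L): throw ball1 h=6 -> lands@6:L; in-air after throw: [b1@6:L]
Beat 1 (R): throw ball2 h=1 -> lands@2:L; in-air after throw: [b2@2:L b1@6:L]
Beat 2 (L): throw ball2 h=5 -> lands@7:R; in-air after throw: [b1@6:L b2@7:R]
Beat 3 (R): throw ball3 h=6 -> lands@9:R; in-air after throw: [b1@6:L b2@7:R b3@9:R]
Beat 4 (L): throw ball4 h=1 -> lands@5:R; in-air after throw: [b4@5:R b1@6:L b2@7:R b3@9:R]
Beat 5 (R): throw ball4 h=5 -> lands@10:L; in-air after throw: [b1@6:L b2@7:R b3@9:R b4@10:L]
Beat 6 (L): throw ball1 h=6 -> lands@12:L; in-air after throw: [b2@7:R b3@9:R b4@10:L b1@12:L]
Beat 7 (R): throw ball2 h=1 -> lands@8:L; in-air after throw: [b2@8:L b3@9:R b4@10:L b1@12:L]
Beat 8 (L): throw ball2 h=5 -> lands@13:R; in-air after throw: [b3@9:R b4@10:L b1@12:L b2@13:R]
Beat 9 (R): throw ball3 h=6 -> lands@15:R; in-air after throw: [b4@10:L b1@12:L b2@13:R b3@15:R]
Beat 10 (L): throw ball4 h=1 -> lands@11:R; in-air after throw: [b4@11:R b1@12:L b2@13:R b3@15:R]
Beat 11 (R): throw ball4 h=5 -> lands@16:L; in-air after throw: [b1@12:L b2@13:R b3@15:R b4@16:L]
Beat 12 (L): throw ball1 h=6 -> lands@18:L; in-air after throw: [b2@13:R b3@15:R b4@16:L b1@18:L]
Beat 13 (R): throw ball2 h=1 -> lands@14:L; in-air after throw: [b2@14:L b3@15:R b4@16:L b1@18:L]
Beat 14 (L): throw ball2 h=5 -> lands@19:R; in-air after throw: [b3@15:R b4@16:L b1@18:L b2@19:R]
Beat 15 (R): throw ball3 h=6 -> lands@21:R; in-air after throw: [b4@16:L b1@18:L b2@19:R b3@21:R]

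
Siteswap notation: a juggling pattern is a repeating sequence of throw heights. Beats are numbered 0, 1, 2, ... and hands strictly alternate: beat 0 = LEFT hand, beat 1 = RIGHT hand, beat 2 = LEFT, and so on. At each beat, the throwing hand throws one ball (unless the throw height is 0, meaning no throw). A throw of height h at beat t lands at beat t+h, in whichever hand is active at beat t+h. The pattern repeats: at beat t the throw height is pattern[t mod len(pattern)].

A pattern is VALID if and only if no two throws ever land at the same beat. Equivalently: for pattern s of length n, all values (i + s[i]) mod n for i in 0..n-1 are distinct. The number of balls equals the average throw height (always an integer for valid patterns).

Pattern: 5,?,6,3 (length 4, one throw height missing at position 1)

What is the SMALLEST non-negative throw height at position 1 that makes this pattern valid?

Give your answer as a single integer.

Answer: 2

Derivation:
i=0: (0 + 5) mod 4 = 1
i=1: s[i]=? (unknown)
i=2: (2 + 6) mod 4 = 0
i=3: (3 + 3) mod 4 = 2
Known residues: [0, 1, 2]; need a permutation of 0..3, so missing residue r = 3
Need (1 + s) mod 4 = 3; smallest s = (3 - 1) mod 4 = 2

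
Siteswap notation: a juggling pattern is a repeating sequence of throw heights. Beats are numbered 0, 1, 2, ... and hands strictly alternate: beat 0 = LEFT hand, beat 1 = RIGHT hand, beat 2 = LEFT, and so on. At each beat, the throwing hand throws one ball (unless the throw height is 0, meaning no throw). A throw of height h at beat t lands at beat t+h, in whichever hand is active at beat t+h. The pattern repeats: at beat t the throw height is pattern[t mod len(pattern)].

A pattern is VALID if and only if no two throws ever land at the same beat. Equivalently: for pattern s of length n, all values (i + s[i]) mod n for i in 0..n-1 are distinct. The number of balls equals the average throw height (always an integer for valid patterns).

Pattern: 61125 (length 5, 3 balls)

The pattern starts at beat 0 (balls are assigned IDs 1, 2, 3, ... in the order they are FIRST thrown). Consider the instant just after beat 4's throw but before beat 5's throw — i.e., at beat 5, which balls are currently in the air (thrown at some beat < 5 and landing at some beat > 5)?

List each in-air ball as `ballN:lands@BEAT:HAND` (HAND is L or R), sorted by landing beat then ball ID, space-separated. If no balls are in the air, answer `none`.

Beat 0 (L): throw ball1 h=6 -> lands@6:L; in-air after throw: [b1@6:L]
Beat 1 (R): throw ball2 h=1 -> lands@2:L; in-air after throw: [b2@2:L b1@6:L]
Beat 2 (L): throw ball2 h=1 -> lands@3:R; in-air after throw: [b2@3:R b1@6:L]
Beat 3 (R): throw ball2 h=2 -> lands@5:R; in-air after throw: [b2@5:R b1@6:L]
Beat 4 (L): throw ball3 h=5 -> lands@9:R; in-air after throw: [b2@5:R b1@6:L b3@9:R]
Beat 5 (R): throw ball2 h=6 -> lands@11:R; in-air after throw: [b1@6:L b3@9:R b2@11:R]

Answer: ball1:lands@6:L ball3:lands@9:R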